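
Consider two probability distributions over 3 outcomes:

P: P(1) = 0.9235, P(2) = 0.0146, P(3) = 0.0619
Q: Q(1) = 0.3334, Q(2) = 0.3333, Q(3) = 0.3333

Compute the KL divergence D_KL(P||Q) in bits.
1.1412 bits

D_KL(P||Q) = Σ P(x) log₂(P(x)/Q(x))

Computing term by term:
  P(1)·log₂(P(1)/Q(1)) = 0.9235·log₂(0.9235/0.3334) = 1.35741
  P(2)·log₂(P(2)/Q(2)) = 0.0146·log₂(0.0146/0.3333) = -0.06589
  P(3)·log₂(P(3)/Q(3)) = 0.0619·log₂(0.0619/0.3333) = -0.15034

D_KL(P||Q) = 1.35741 - 0.06589 - 0.15034 = 1.14118 ≈ 1.1412 bits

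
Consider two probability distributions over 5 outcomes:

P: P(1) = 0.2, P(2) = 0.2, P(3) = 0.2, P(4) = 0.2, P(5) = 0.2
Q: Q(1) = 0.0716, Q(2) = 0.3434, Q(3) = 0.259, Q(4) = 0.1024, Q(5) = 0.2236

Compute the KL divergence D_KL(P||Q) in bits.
0.2268 bits

D_KL(P||Q) = Σ P(x) log₂(P(x)/Q(x))

Computing term by term:
  P(1)·log₂(P(1)/Q(1)) = 0.2·log₂(0.2/0.0716) = 0.29639
  P(2)·log₂(P(2)/Q(2)) = 0.2·log₂(0.2/0.3434) = -0.15598
  P(3)·log₂(P(3)/Q(3)) = 0.2·log₂(0.2/0.259) = -0.07459
  P(4)·log₂(P(4)/Q(4)) = 0.2·log₂(0.2/0.1024) = 0.19316
  P(5)·log₂(P(5)/Q(5)) = 0.2·log₂(0.2/0.2236) = -0.03218

D_KL(P||Q) = 0.29639 - 0.15598 - 0.07459 + 0.19316 - 0.03218 = 0.22680 ≈ 0.2268 bits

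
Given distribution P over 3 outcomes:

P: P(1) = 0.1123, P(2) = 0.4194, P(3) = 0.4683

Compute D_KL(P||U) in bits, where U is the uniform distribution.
0.1924 bits

U(i) = 1/3 for all i

D_KL(P||U) = Σ P(x) log₂(P(x) / (1/3))
           = Σ P(x) log₂(P(x)) + log₂(3)
           = log₂(3) - H(P)

H(P) = -Σ P(x) log₂(P(x)):
  -P(1)·log₂(P(1)) = -(0.1123)·log₂(0.1123) = 0.35426
  -P(2)·log₂(P(2)) = -(0.4194)·log₂(0.4194) = 0.52576
  -P(3)·log₂(P(3)) = -(0.4683)·log₂(0.4683) = 0.51255
H(P) = 0.35426 + 0.52576 + 0.51255 = 1.39257 bits

log₂(3) = 1.58496 bits

D_KL(P||U) = 1.58496 - 1.39257 = 0.19239 ≈ 0.1924 bits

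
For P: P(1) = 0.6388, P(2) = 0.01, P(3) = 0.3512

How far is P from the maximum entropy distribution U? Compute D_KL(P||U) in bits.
0.5753 bits

U(i) = 1/3 for all i

D_KL(P||U) = Σ P(x) log₂(P(x) / (1/3))
           = Σ P(x) log₂(P(x)) + log₂(3)
           = log₂(3) - H(P)

H(P) = -Σ P(x) log₂(P(x)):
  -P(1)·log₂(P(1)) = -(0.6388)·log₂(0.6388) = 0.41302
  -P(2)·log₂(P(2)) = -(0.01)·log₂(0.01) = 0.06644
  -P(3)·log₂(P(3)) = -(0.3512)·log₂(0.3512) = 0.53018
H(P) = 0.41302 + 0.06644 + 0.53018 = 1.00964 bits

log₂(3) = 1.58496 bits

D_KL(P||U) = 1.58496 - 1.00964 = 0.57532 ≈ 0.5753 bits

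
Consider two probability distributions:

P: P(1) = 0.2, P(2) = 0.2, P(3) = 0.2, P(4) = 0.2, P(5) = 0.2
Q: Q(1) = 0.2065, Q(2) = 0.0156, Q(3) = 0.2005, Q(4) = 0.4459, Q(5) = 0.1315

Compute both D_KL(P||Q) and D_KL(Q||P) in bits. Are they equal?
D_KL(P||Q) = 0.6158 bits, D_KL(Q||P) = 0.3891 bits. No, they are not equal.

D_KL(P||Q) = Σ P(x) log₂(P(x)/Q(x))

Computing term by term:
  P(1)·log₂(P(1)/Q(1)) = 0.2·log₂(0.2/0.2065) = -0.00923
  P(2)·log₂(P(2)/Q(2)) = 0.2·log₂(0.2/0.0156) = 0.73608
  P(3)·log₂(P(3)/Q(3)) = 0.2·log₂(0.2/0.2005) = -0.00072
  P(4)·log₂(P(4)/Q(4)) = 0.2·log₂(0.2/0.4459) = -0.23134
  P(5)·log₂(P(5)/Q(5)) = 0.2·log₂(0.2/0.1315) = 0.12099

D_KL(P||Q) = -0.00923 + 0.73608 - 0.00072 - 0.23134 + 0.12099 = 0.61578 ≈ 0.6158 bits

D_KL(Q||P) = Σ Q(x) log₂(Q(x)/P(x))

Computing term by term:
  Q(1)·log₂(Q(1)/P(1)) = 0.2065·log₂(0.2065/0.2) = 0.00953
  Q(2)·log₂(Q(2)/P(2)) = 0.0156·log₂(0.0156/0.2) = -0.05741
  Q(3)·log₂(Q(3)/P(3)) = 0.2005·log₂(0.2005/0.2) = 0.00072
  Q(4)·log₂(Q(4)/P(4)) = 0.4459·log₂(0.4459/0.2) = 0.51578
  Q(5)·log₂(Q(5)/P(5)) = 0.1315·log₂(0.1315/0.2) = -0.07955

D_KL(Q||P) = 0.00953 - 0.05741 + 0.00072 + 0.51578 - 0.07955 = 0.38907 ≈ 0.3891 bits

These are NOT equal (difference: 0.2267 bits). KL divergence is asymmetric: D_KL(P||Q) ≠ D_KL(Q||P) in general.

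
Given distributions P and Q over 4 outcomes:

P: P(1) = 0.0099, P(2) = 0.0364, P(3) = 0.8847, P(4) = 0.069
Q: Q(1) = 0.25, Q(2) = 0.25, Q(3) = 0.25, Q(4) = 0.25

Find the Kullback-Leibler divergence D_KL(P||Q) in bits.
1.3376 bits

D_KL(P||Q) = Σ P(x) log₂(P(x)/Q(x))

Computing term by term:
  P(1)·log₂(P(1)/Q(1)) = 0.0099·log₂(0.0099/0.25) = -0.04612
  P(2)·log₂(P(2)/Q(2)) = 0.0364·log₂(0.0364/0.25) = -0.10119
  P(3)·log₂(P(3)/Q(3)) = 0.8847·log₂(0.8847/0.25) = 1.61304
  P(4)·log₂(P(4)/Q(4)) = 0.069·log₂(0.069/0.25) = -0.12815

D_KL(P||Q) = -0.04612 - 0.10119 + 1.61304 - 0.12815 = 1.33758 ≈ 1.3376 bits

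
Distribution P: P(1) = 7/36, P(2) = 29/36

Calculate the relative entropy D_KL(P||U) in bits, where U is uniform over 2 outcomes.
0.2893 bits

U(i) = 1/2 for all i

D_KL(P||U) = Σ P(x) log₂(P(x) / (1/2))
           = Σ P(x) log₂(P(x)) + log₂(2)
           = log₂(2) - H(P)

H(P) = -Σ P(x) log₂(P(x)):
  -P(1)·log₂(P(1)) = -(7/36)·log₂(7/36) = 0.45939
  -P(2)·log₂(P(2)) = -(29/36)·log₂(29/36) = 0.25129
H(P) = 0.45939 + 0.25129 = 0.71068 bits

log₂(2) = 1.00000 bits

D_KL(P||U) = 1.00000 - 0.71068 = 0.28932 ≈ 0.2893 bits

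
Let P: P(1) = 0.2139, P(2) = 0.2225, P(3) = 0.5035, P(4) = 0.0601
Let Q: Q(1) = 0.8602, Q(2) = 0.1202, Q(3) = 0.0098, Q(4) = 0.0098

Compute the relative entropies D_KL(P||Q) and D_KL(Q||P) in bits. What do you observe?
D_KL(P||Q) = 2.7869 bits, D_KL(Q||P) = 1.5389 bits. The two directions give different values (D_KL(P||Q) exceeds D_KL(Q||P) by 1.2480 bits): KL divergence is asymmetric.

D_KL(P||Q) = Σ P(x) log₂(P(x)/Q(x))

Computing term by term:
  P(1)·log₂(P(1)/Q(1)) = 0.2139·log₂(0.2139/0.8602) = -0.42945
  P(2)·log₂(P(2)/Q(2)) = 0.2225·log₂(0.2225/0.1202) = 0.19766
  P(3)·log₂(P(3)/Q(3)) = 0.5035·log₂(0.5035/0.0098) = 2.86142
  P(4)·log₂(P(4)/Q(4)) = 0.0601·log₂(0.0601/0.0098) = 0.15725

D_KL(P||Q) = -0.42945 + 0.19766 + 2.86142 + 0.15725 = 2.78688 ≈ 2.7869 bits

D_KL(Q||P) = Σ Q(x) log₂(Q(x)/P(x))

Computing term by term:
  Q(1)·log₂(Q(1)/P(1)) = 0.8602·log₂(0.8602/0.2139) = 1.72705
  Q(2)·log₂(Q(2)/P(2)) = 0.1202·log₂(0.1202/0.2225) = -0.10678
  Q(3)·log₂(Q(3)/P(3)) = 0.0098·log₂(0.0098/0.5035) = -0.05569
  Q(4)·log₂(Q(4)/P(4)) = 0.0098·log₂(0.0098/0.0601) = -0.02564

D_KL(Q||P) = 1.72705 - 0.10678 - 0.05569 - 0.02564 = 1.53894 ≈ 1.5389 bits

These are NOT equal (difference: 1.2480 bits). KL divergence is asymmetric: D_KL(P||Q) ≠ D_KL(Q||P) in general.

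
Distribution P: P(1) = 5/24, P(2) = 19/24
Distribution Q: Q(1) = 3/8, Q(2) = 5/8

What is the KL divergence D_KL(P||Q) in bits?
0.0933 bits

D_KL(P||Q) = Σ P(x) log₂(P(x)/Q(x))

Computing term by term:
  P(1)·log₂(P(1)/Q(1)) = (5/24)·log₂((5/24)/(3/8)) = -0.17667
  P(2)·log₂(P(2)/Q(2)) = (19/24)·log₂((19/24)/(5/8)) = 0.26999

D_KL(P||Q) = -0.17667 + 0.26999 = 0.09332 ≈ 0.0933 bits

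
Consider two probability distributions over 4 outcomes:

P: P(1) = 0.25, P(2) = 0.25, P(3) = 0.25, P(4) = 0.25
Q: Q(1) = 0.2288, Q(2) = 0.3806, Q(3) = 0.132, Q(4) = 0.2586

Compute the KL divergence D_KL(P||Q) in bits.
0.0985 bits

D_KL(P||Q) = Σ P(x) log₂(P(x)/Q(x))

Computing term by term:
  P(1)·log₂(P(1)/Q(1)) = 0.25·log₂(0.25/0.2288) = 0.03196
  P(2)·log₂(P(2)/Q(2)) = 0.25·log₂(0.25/0.3806) = -0.15159
  P(3)·log₂(P(3)/Q(3)) = 0.25·log₂(0.25/0.132) = 0.23035
  P(4)·log₂(P(4)/Q(4)) = 0.25·log₂(0.25/0.2586) = -0.01220

D_KL(P||Q) = 0.03196 - 0.15159 + 0.23035 - 0.01220 = 0.09852 ≈ 0.0985 bits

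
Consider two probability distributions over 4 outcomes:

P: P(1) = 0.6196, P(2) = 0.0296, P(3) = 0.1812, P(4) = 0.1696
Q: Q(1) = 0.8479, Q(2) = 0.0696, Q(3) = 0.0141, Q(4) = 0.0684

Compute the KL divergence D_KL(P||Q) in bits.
0.5728 bits

D_KL(P||Q) = Σ P(x) log₂(P(x)/Q(x))

Computing term by term:
  P(1)·log₂(P(1)/Q(1)) = 0.6196·log₂(0.6196/0.8479) = -0.28040
  P(2)·log₂(P(2)/Q(2)) = 0.0296·log₂(0.0296/0.0696) = -0.03651
  P(3)·log₂(P(3)/Q(3)) = 0.1812·log₂(0.1812/0.0141) = 0.66751
  P(4)·log₂(P(4)/Q(4)) = 0.1696·log₂(0.1696/0.0684) = 0.22219

D_KL(P||Q) = -0.28040 - 0.03651 + 0.66751 + 0.22219 = 0.57279 ≈ 0.5728 bits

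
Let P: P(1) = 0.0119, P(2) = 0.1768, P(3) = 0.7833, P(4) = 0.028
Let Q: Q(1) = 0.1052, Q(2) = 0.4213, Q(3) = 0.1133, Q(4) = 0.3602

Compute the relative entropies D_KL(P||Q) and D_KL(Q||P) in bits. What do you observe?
D_KL(P||Q) = 1.8229 bits, D_KL(Q||P) = 1.8699 bits. The two directions give different values (D_KL(Q||P) exceeds D_KL(P||Q) by 0.0470 bits): KL divergence is asymmetric.

D_KL(P||Q) = Σ P(x) log₂(P(x)/Q(x))

Computing term by term:
  P(1)·log₂(P(1)/Q(1)) = 0.0119·log₂(0.0119/0.1052) = -0.03741
  P(2)·log₂(P(2)/Q(2)) = 0.1768·log₂(0.1768/0.4213) = -0.22148
  P(3)·log₂(P(3)/Q(3)) = 0.7833·log₂(0.7833/0.1133) = 2.18495
  P(4)·log₂(P(4)/Q(4)) = 0.028·log₂(0.028/0.3602) = -0.10319

D_KL(P||Q) = -0.03741 - 0.22148 + 2.18495 - 0.10319 = 1.82287 ≈ 1.8229 bits

D_KL(Q||P) = Σ Q(x) log₂(Q(x)/P(x))

Computing term by term:
  Q(1)·log₂(Q(1)/P(1)) = 0.1052·log₂(0.1052/0.0119) = 0.33076
  Q(2)·log₂(Q(2)/P(2)) = 0.4213·log₂(0.4213/0.1768) = 0.52777
  Q(3)·log₂(Q(3)/P(3)) = 0.1133·log₂(0.1133/0.7833) = -0.31604
  Q(4)·log₂(Q(4)/P(4)) = 0.3602·log₂(0.3602/0.028) = 1.32744

D_KL(Q||P) = 0.33076 + 0.52777 - 0.31604 + 1.32744 = 1.86993 ≈ 1.8699 bits

These are NOT equal (difference: 0.0470 bits). KL divergence is asymmetric: D_KL(P||Q) ≠ D_KL(Q||P) in general.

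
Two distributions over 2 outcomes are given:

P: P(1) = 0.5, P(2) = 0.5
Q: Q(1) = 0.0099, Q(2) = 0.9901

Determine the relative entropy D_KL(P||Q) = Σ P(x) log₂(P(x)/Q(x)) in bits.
2.3364 bits

D_KL(P||Q) = Σ P(x) log₂(P(x)/Q(x))

Computing term by term:
  P(1)·log₂(P(1)/Q(1)) = 0.5·log₂(0.5/0.0099) = 2.82918
  P(2)·log₂(P(2)/Q(2)) = 0.5·log₂(0.5/0.9901) = -0.49282

D_KL(P||Q) = 2.82918 - 0.49282 = 2.33636 ≈ 2.3364 bits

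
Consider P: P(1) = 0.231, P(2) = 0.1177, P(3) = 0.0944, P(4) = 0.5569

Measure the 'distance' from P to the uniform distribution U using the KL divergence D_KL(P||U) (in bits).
0.3566 bits

U(i) = 1/4 for all i

D_KL(P||U) = Σ P(x) log₂(P(x) / (1/4))
           = Σ P(x) log₂(P(x)) + log₂(4)
           = log₂(4) - H(P)

H(P) = -Σ P(x) log₂(P(x)):
  -P(1)·log₂(P(1)) = -(0.231)·log₂(0.231) = 0.48834
  -P(2)·log₂(P(2)) = -(0.1177)·log₂(0.1177) = 0.36332
  -P(3)·log₂(P(3)) = -(0.0944)·log₂(0.0944) = 0.32144
  -P(4)·log₂(P(4)) = -(0.5569)·log₂(0.5569) = 0.47031
H(P) = 0.48834 + 0.36332 + 0.32144 + 0.47031 = 1.64341 bits

log₂(4) = 2.00000 bits

D_KL(P||U) = 2.00000 - 1.64341 = 0.35659 ≈ 0.3566 bits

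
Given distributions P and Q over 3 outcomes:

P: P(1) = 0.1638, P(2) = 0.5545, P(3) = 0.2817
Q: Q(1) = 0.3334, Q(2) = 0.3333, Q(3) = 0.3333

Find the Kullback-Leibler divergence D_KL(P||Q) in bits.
0.1709 bits

D_KL(P||Q) = Σ P(x) log₂(P(x)/Q(x))

Computing term by term:
  P(1)·log₂(P(1)/Q(1)) = 0.1638·log₂(0.1638/0.3334) = -0.16795
  P(2)·log₂(P(2)/Q(2)) = 0.5545·log₂(0.5545/0.3333) = 0.40721
  P(3)·log₂(P(3)/Q(3)) = 0.2817·log₂(0.2817/0.3333) = -0.06836

D_KL(P||Q) = -0.16795 + 0.40721 - 0.06836 = 0.17090 ≈ 0.1709 bits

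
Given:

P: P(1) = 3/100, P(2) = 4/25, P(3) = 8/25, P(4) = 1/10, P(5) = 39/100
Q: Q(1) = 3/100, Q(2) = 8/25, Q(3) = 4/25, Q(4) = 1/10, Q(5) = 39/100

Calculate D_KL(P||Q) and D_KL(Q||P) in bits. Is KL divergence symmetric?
D_KL(P||Q) = 0.1600 bits, D_KL(Q||P) = 0.1600 bits. The two values coincide for this particular pair, but no — KL divergence is not symmetric in general.

D_KL(P||Q) = Σ P(x) log₂(P(x)/Q(x))

Computing term by term:
  P(1)·log₂(P(1)/Q(1)) = (3/100)·log₂((3/100)/(3/100)) = 0.00000
  P(2)·log₂(P(2)/Q(2)) = (4/25)·log₂((4/25)/(8/25)) = -0.16000
  P(3)·log₂(P(3)/Q(3)) = (8/25)·log₂((8/25)/(4/25)) = 0.32000
  P(4)·log₂(P(4)/Q(4)) = (1/10)·log₂((1/10)/(1/10)) = 0.00000
  P(5)·log₂(P(5)/Q(5)) = (39/100)·log₂((39/100)/(39/100)) = 0.00000

D_KL(P||Q) = 0.00000 - 0.16000 + 0.32000 + 0.00000 + 0.00000 = 0.16000 ≈ 0.1600 bits

D_KL(Q||P) = Σ Q(x) log₂(Q(x)/P(x))

Computing term by term:
  Q(1)·log₂(Q(1)/P(1)) = (3/100)·log₂((3/100)/(3/100)) = 0.00000
  Q(2)·log₂(Q(2)/P(2)) = (8/25)·log₂((8/25)/(4/25)) = 0.32000
  Q(3)·log₂(Q(3)/P(3)) = (4/25)·log₂((4/25)/(8/25)) = -0.16000
  Q(4)·log₂(Q(4)/P(4)) = (1/10)·log₂((1/10)/(1/10)) = 0.00000
  Q(5)·log₂(Q(5)/P(5)) = (39/100)·log₂((39/100)/(39/100)) = 0.00000

D_KL(Q||P) = 0.00000 + 0.32000 - 0.16000 + 0.00000 + 0.00000 = 0.16000 ≈ 0.1600 bits

These ARE equal here. Q is P with outcomes relabeled (Q(2) = P(3), Q(3) = P(2)) by a relabeling that is its own inverse, so the two sums contain exactly the same terms in a different order. This is a special case — KL divergence is not symmetric in general: D_KL(P||Q) ≠ D_KL(Q||P) for most P, Q.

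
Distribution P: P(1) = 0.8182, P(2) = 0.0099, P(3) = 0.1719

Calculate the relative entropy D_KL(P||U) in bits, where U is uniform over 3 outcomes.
0.8455 bits

U(i) = 1/3 for all i

D_KL(P||U) = Σ P(x) log₂(P(x) / (1/3))
           = Σ P(x) log₂(P(x)) + log₂(3)
           = log₂(3) - H(P)

H(P) = -Σ P(x) log₂(P(x)):
  -P(1)·log₂(P(1)) = -(0.8182)·log₂(0.8182) = 0.23685
  -P(2)·log₂(P(2)) = -(0.0099)·log₂(0.0099) = 0.06592
  -P(3)·log₂(P(3)) = -(0.1719)·log₂(0.1719) = 0.43669
H(P) = 0.23685 + 0.06592 + 0.43669 = 0.73946 bits

log₂(3) = 1.58496 bits

D_KL(P||U) = 1.58496 - 0.73946 = 0.84550 ≈ 0.8455 bits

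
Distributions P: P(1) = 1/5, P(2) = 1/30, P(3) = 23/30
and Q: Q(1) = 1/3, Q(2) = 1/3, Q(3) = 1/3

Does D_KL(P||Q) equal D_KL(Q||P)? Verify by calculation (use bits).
D_KL(P||Q) = 0.6631 bits, D_KL(Q||P) = 0.9524 bits. No — D_KL(P||Q) ≠ D_KL(Q||P) for this pair.

D_KL(P||Q) = Σ P(x) log₂(P(x)/Q(x))

Computing term by term:
  P(1)·log₂(P(1)/Q(1)) = (1/5)·log₂((1/5)/(1/3)) = -0.14739
  P(2)·log₂(P(2)/Q(2)) = (1/30)·log₂((1/30)/(1/3)) = -0.11073
  P(3)·log₂(P(3)/Q(3)) = (23/30)·log₂((23/30)/(1/3)) = 0.92125

D_KL(P||Q) = -0.14739 - 0.11073 + 0.92125 = 0.66313 ≈ 0.6631 bits

D_KL(Q||P) = Σ Q(x) log₂(Q(x)/P(x))

Computing term by term:
  Q(1)·log₂(Q(1)/P(1)) = (1/3)·log₂((1/3)/(1/5)) = 0.24566
  Q(2)·log₂(Q(2)/P(2)) = (1/3)·log₂((1/3)/(1/30)) = 1.10731
  Q(3)·log₂(Q(3)/P(3)) = (1/3)·log₂((1/3)/(23/30)) = -0.40054

D_KL(Q||P) = 0.24566 + 1.10731 - 0.40054 = 0.95243 ≈ 0.9524 bits

These are NOT equal (difference: 0.2893 bits). KL divergence is asymmetric: D_KL(P||Q) ≠ D_KL(Q||P) in general.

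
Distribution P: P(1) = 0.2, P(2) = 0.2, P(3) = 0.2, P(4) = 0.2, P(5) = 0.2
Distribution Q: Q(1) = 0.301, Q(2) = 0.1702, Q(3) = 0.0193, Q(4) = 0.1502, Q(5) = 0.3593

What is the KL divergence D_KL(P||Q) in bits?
0.5169 bits

D_KL(P||Q) = Σ P(x) log₂(P(x)/Q(x))

Computing term by term:
  P(1)·log₂(P(1)/Q(1)) = 0.2·log₂(0.2/0.301) = -0.11795
  P(2)·log₂(P(2)/Q(2)) = 0.2·log₂(0.2/0.1702) = 0.04655
  P(3)·log₂(P(3)/Q(3)) = 0.2·log₂(0.2/0.0193) = 0.67467
  P(4)·log₂(P(4)/Q(4)) = 0.2·log₂(0.2/0.1502) = 0.08262
  P(5)·log₂(P(5)/Q(5)) = 0.2·log₂(0.2/0.3593) = -0.16904

D_KL(P||Q) = -0.11795 + 0.04655 + 0.67467 + 0.08262 - 0.16904 = 0.51685 ≈ 0.5169 bits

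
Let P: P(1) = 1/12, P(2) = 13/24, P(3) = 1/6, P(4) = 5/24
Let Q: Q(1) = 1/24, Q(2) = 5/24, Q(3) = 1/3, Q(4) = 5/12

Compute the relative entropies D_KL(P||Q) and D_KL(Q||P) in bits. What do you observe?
D_KL(P||Q) = 0.4550 bits, D_KL(Q||P) = 0.4211 bits. The two directions give different values (D_KL(P||Q) exceeds D_KL(Q||P) by 0.0339 bits): KL divergence is asymmetric.

D_KL(P||Q) = Σ P(x) log₂(P(x)/Q(x))

Computing term by term:
  P(1)·log₂(P(1)/Q(1)) = (1/12)·log₂((1/12)/(1/24)) = 0.08333
  P(2)·log₂(P(2)/Q(2)) = (13/24)·log₂((13/24)/(5/24)) = 0.74669
  P(3)·log₂(P(3)/Q(3)) = (1/6)·log₂((1/6)/(1/3)) = -0.16667
  P(4)·log₂(P(4)/Q(4)) = (5/24)·log₂((5/24)/(5/12)) = -0.20833

D_KL(P||Q) = 0.08333 + 0.74669 - 0.16667 - 0.20833 = 0.45502 ≈ 0.4550 bits

D_KL(Q||P) = Σ Q(x) log₂(Q(x)/P(x))

Computing term by term:
  Q(1)·log₂(Q(1)/P(1)) = (1/24)·log₂((1/24)/(1/12)) = -0.04167
  Q(2)·log₂(Q(2)/P(2)) = (5/24)·log₂((5/24)/(13/24)) = -0.28719
  Q(3)·log₂(Q(3)/P(3)) = (1/3)·log₂((1/3)/(1/6)) = 0.33333
  Q(4)·log₂(Q(4)/P(4)) = (5/12)·log₂((5/12)/(5/24)) = 0.41667

D_KL(Q||P) = -0.04167 - 0.28719 + 0.33333 + 0.41667 = 0.42114 ≈ 0.4211 bits

These are NOT equal (difference: 0.0339 bits). KL divergence is asymmetric: D_KL(P||Q) ≠ D_KL(Q||P) in general.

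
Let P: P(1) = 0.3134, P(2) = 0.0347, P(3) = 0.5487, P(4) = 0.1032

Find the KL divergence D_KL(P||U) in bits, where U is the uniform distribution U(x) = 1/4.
0.4939 bits

U(i) = 1/4 for all i

D_KL(P||U) = Σ P(x) log₂(P(x) / (1/4))
           = Σ P(x) log₂(P(x)) + log₂(4)
           = log₂(4) - H(P)

H(P) = -Σ P(x) log₂(P(x)):
  -P(1)·log₂(P(1)) = -(0.3134)·log₂(0.3134) = 0.52461
  -P(2)·log₂(P(2)) = -(0.0347)·log₂(0.0347) = 0.16826
  -P(3)·log₂(P(3)) = -(0.5487)·log₂(0.5487) = 0.47513
  -P(4)·log₂(P(4)) = -(0.1032)·log₂(0.1032) = 0.33813
H(P) = 0.52461 + 0.16826 + 0.47513 + 0.33813 = 1.50613 bits

log₂(4) = 2.00000 bits

D_KL(P||U) = 2.00000 - 1.50613 = 0.49387 ≈ 0.4939 bits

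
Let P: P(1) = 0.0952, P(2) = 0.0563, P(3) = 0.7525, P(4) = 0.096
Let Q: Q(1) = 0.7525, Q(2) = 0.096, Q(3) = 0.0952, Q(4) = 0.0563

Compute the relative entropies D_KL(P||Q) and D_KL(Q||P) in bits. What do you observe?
D_KL(P||Q) = 1.9911 bits, D_KL(Q||P) = 1.9911 bits. The two directions give the same value here, because Q is a self-inverse relabeling of P; in general KL divergence is asymmetric.

D_KL(P||Q) = Σ P(x) log₂(P(x)/Q(x))

Computing term by term:
  P(1)·log₂(P(1)/Q(1)) = 0.0952·log₂(0.0952/0.7525) = -0.28395
  P(2)·log₂(P(2)/Q(2)) = 0.0563·log₂(0.0563/0.096) = -0.04335
  P(3)·log₂(P(3)/Q(3)) = 0.7525·log₂(0.7525/0.0952) = 2.24445
  P(4)·log₂(P(4)/Q(4)) = 0.096·log₂(0.096/0.0563) = 0.07391

D_KL(P||Q) = -0.28395 - 0.04335 + 2.24445 + 0.07391 = 1.99106 ≈ 1.9911 bits

D_KL(Q||P) = Σ Q(x) log₂(Q(x)/P(x))

Computing term by term:
  Q(1)·log₂(Q(1)/P(1)) = 0.7525·log₂(0.7525/0.0952) = 2.24445
  Q(2)·log₂(Q(2)/P(2)) = 0.096·log₂(0.096/0.0563) = 0.07391
  Q(3)·log₂(Q(3)/P(3)) = 0.0952·log₂(0.0952/0.7525) = -0.28395
  Q(4)·log₂(Q(4)/P(4)) = 0.0563·log₂(0.0563/0.096) = -0.04335

D_KL(Q||P) = 2.24445 + 0.07391 - 0.28395 - 0.04335 = 1.99106 ≈ 1.9911 bits

These ARE equal here. Q is P with outcomes relabeled (Q(1) = P(3), Q(2) = P(4), Q(3) = P(1), Q(4) = P(2)) by a relabeling that is its own inverse, so the two sums contain exactly the same terms in a different order. This is a special case — KL divergence is not symmetric in general: D_KL(P||Q) ≠ D_KL(Q||P) for most P, Q.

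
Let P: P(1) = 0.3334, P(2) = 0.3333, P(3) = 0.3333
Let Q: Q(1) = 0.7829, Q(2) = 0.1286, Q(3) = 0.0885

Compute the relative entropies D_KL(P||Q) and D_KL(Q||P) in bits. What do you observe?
D_KL(P||Q) = 0.6850 bits, D_KL(Q||P) = 0.6182 bits. The two directions give different values (D_KL(P||Q) exceeds D_KL(Q||P) by 0.0668 bits): KL divergence is asymmetric.

D_KL(P||Q) = Σ P(x) log₂(P(x)/Q(x))

Computing term by term:
  P(1)·log₂(P(1)/Q(1)) = 0.3334·log₂(0.3334/0.7829) = -0.41061
  P(2)·log₂(P(2)/Q(2)) = 0.3333·log₂(0.3333/0.1286) = 0.45793
  P(3)·log₂(P(3)/Q(3)) = 0.3333·log₂(0.3333/0.0885) = 0.63763

D_KL(P||Q) = -0.41061 + 0.45793 + 0.63763 = 0.68495 ≈ 0.6850 bits

D_KL(Q||P) = Σ Q(x) log₂(Q(x)/P(x))

Computing term by term:
  Q(1)·log₂(Q(1)/P(1)) = 0.7829·log₂(0.7829/0.3334) = 0.96420
  Q(2)·log₂(Q(2)/P(2)) = 0.1286·log₂(0.1286/0.3333) = -0.17669
  Q(3)·log₂(Q(3)/P(3)) = 0.0885·log₂(0.0885/0.3333) = -0.16931

D_KL(Q||P) = 0.96420 - 0.17669 - 0.16931 = 0.61820 ≈ 0.6182 bits

These are NOT equal (difference: 0.0668 bits). KL divergence is asymmetric: D_KL(P||Q) ≠ D_KL(Q||P) in general.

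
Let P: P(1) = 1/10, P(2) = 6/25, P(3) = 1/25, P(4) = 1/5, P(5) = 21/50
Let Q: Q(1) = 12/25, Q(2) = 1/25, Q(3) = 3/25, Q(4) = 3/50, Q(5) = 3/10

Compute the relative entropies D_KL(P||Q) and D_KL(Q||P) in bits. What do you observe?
D_KL(P||Q) = 0.8820 bits, D_KL(Q||P) = 0.9232 bits. The two directions give different values (D_KL(Q||P) exceeds D_KL(P||Q) by 0.0412 bits): KL divergence is asymmetric.

D_KL(P||Q) = Σ P(x) log₂(P(x)/Q(x))

Computing term by term:
  P(1)·log₂(P(1)/Q(1)) = (1/10)·log₂((1/10)/(12/25)) = -0.22630
  P(2)·log₂(P(2)/Q(2)) = (6/25)·log₂((6/25)/(1/25)) = 0.62039
  P(3)·log₂(P(3)/Q(3)) = (1/25)·log₂((1/25)/(3/25)) = -0.06340
  P(4)·log₂(P(4)/Q(4)) = (1/5)·log₂((1/5)/(3/50)) = 0.34739
  P(5)·log₂(P(5)/Q(5)) = (21/50)·log₂((21/50)/(3/10)) = 0.20388

D_KL(P||Q) = -0.22630 + 0.62039 - 0.06340 + 0.34739 + 0.20388 = 0.88196 ≈ 0.8820 bits

D_KL(Q||P) = Σ Q(x) log₂(Q(x)/P(x))

Computing term by term:
  Q(1)·log₂(Q(1)/P(1)) = (12/25)·log₂((12/25)/(1/10)) = 1.08626
  Q(2)·log₂(Q(2)/P(2)) = (1/25)·log₂((1/25)/(6/25)) = -0.10340
  Q(3)·log₂(Q(3)/P(3)) = (3/25)·log₂((3/25)/(1/25)) = 0.19020
  Q(4)·log₂(Q(4)/P(4)) = (3/50)·log₂((3/50)/(1/5)) = -0.10422
  Q(5)·log₂(Q(5)/P(5)) = (3/10)·log₂((3/10)/(21/50)) = -0.14563

D_KL(Q||P) = 1.08626 - 0.10340 + 0.19020 - 0.10422 - 0.14563 = 0.92321 ≈ 0.9232 bits

These are NOT equal (difference: 0.0412 bits). KL divergence is asymmetric: D_KL(P||Q) ≠ D_KL(Q||P) in general.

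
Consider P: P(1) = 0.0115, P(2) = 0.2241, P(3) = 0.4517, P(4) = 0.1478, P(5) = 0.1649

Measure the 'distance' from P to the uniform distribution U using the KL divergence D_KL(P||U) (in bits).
0.4099 bits

U(i) = 1/5 for all i

D_KL(P||U) = Σ P(x) log₂(P(x) / (1/5))
           = Σ P(x) log₂(P(x)) + log₂(5)
           = log₂(5) - H(P)

H(P) = -Σ P(x) log₂(P(x)):
  -P(1)·log₂(P(1)) = -(0.0115)·log₂(0.0115) = 0.07409
  -P(2)·log₂(P(2)) = -(0.2241)·log₂(0.2241) = 0.48356
  -P(3)·log₂(P(3)) = -(0.4517)·log₂(0.4517) = 0.51790
  -P(4)·log₂(P(4)) = -(0.1478)·log₂(0.1478) = 0.40767
  -P(5)·log₂(P(5)) = -(0.1649)·log₂(0.1649) = 0.42880
H(P) = 0.07409 + 0.48356 + 0.51790 + 0.40767 + 0.42880 = 1.91202 bits

log₂(5) = 2.32193 bits

D_KL(P||U) = 2.32193 - 1.91202 = 0.40991 ≈ 0.4099 bits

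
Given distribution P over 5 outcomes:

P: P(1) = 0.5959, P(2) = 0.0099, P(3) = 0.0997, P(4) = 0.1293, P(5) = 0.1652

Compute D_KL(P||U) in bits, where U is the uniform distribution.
0.6686 bits

U(i) = 1/5 for all i

D_KL(P||U) = Σ P(x) log₂(P(x) / (1/5))
           = Σ P(x) log₂(P(x)) + log₂(5)
           = log₂(5) - H(P)

H(P) = -Σ P(x) log₂(P(x)):
  -P(1)·log₂(P(1)) = -(0.5959)·log₂(0.5959) = 0.44505
  -P(2)·log₂(P(2)) = -(0.0099)·log₂(0.0099) = 0.06592
  -P(3)·log₂(P(3)) = -(0.0997)·log₂(0.0997) = 0.33163
  -P(4)·log₂(P(4)) = -(0.1293)·log₂(0.1293) = 0.38159
  -P(5)·log₂(P(5)) = -(0.1652)·log₂(0.1652) = 0.42914
H(P) = 0.44505 + 0.06592 + 0.33163 + 0.38159 + 0.42914 = 1.65333 bits

log₂(5) = 2.32193 bits

D_KL(P||U) = 2.32193 - 1.65333 = 0.66860 ≈ 0.6686 bits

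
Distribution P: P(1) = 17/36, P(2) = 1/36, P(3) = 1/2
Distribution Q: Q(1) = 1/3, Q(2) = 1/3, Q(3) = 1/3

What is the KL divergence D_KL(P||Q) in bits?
0.4302 bits

D_KL(P||Q) = Σ P(x) log₂(P(x)/Q(x))

Computing term by term:
  P(1)·log₂(P(1)/Q(1)) = (17/36)·log₂((17/36)/(1/3)) = 0.23729
  P(2)·log₂(P(2)/Q(2)) = (1/36)·log₂((1/36)/(1/3)) = -0.09958
  P(3)·log₂(P(3)/Q(3)) = (1/2)·log₂((1/2)/(1/3)) = 0.29248

D_KL(P||Q) = 0.23729 - 0.09958 + 0.29248 = 0.43019 ≈ 0.4302 bits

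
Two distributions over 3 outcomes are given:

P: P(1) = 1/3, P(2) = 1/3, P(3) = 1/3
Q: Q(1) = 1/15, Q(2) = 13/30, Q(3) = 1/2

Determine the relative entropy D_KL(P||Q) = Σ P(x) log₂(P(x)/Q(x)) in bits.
0.4528 bits

D_KL(P||Q) = Σ P(x) log₂(P(x)/Q(x))

Computing term by term:
  P(1)·log₂(P(1)/Q(1)) = (1/3)·log₂((1/3)/(1/15)) = 0.77398
  P(2)·log₂(P(2)/Q(2)) = (1/3)·log₂((1/3)/(13/30)) = -0.12617
  P(3)·log₂(P(3)/Q(3)) = (1/3)·log₂((1/3)/(1/2)) = -0.19499

D_KL(P||Q) = 0.77398 - 0.12617 - 0.19499 = 0.45282 ≈ 0.4528 bits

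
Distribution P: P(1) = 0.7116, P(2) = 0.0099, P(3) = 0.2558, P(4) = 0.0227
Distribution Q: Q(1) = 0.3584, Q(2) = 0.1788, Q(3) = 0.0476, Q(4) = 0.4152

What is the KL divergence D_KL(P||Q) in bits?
1.1882 bits

D_KL(P||Q) = Σ P(x) log₂(P(x)/Q(x))

Computing term by term:
  P(1)·log₂(P(1)/Q(1)) = 0.7116·log₂(0.7116/0.3584) = 0.70413
  P(2)·log₂(P(2)/Q(2)) = 0.0099·log₂(0.0099/0.1788) = -0.04133
  P(3)·log₂(P(3)/Q(3)) = 0.2558·log₂(0.2558/0.0476) = 0.62057
  P(4)·log₂(P(4)/Q(4)) = 0.0227·log₂(0.0227/0.4152) = -0.09518

D_KL(P||Q) = 0.70413 - 0.04133 + 0.62057 - 0.09518 = 1.18819 ≈ 1.1882 bits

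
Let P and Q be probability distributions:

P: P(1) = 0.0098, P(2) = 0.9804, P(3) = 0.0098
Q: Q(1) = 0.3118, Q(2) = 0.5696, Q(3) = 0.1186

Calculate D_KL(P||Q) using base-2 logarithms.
0.6839 bits

D_KL(P||Q) = Σ P(x) log₂(P(x)/Q(x))

Computing term by term:
  P(1)·log₂(P(1)/Q(1)) = 0.0098·log₂(0.0098/0.3118) = -0.04892
  P(2)·log₂(P(2)/Q(2)) = 0.9804·log₂(0.9804/0.5696) = 0.76807
  P(3)·log₂(P(3)/Q(3)) = 0.0098·log₂(0.0098/0.1186) = -0.03525

D_KL(P||Q) = -0.04892 + 0.76807 - 0.03525 = 0.68390 ≈ 0.6839 bits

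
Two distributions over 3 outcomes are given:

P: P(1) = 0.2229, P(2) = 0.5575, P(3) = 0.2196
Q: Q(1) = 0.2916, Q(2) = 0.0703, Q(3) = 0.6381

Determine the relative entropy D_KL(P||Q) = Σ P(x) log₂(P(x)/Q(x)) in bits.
1.2411 bits

D_KL(P||Q) = Σ P(x) log₂(P(x)/Q(x))

Computing term by term:
  P(1)·log₂(P(1)/Q(1)) = 0.2229·log₂(0.2229/0.2916) = -0.08639
  P(2)·log₂(P(2)/Q(2)) = 0.5575·log₂(0.5575/0.0703) = 1.66546
  P(3)·log₂(P(3)/Q(3)) = 0.2196·log₂(0.2196/0.6381) = -0.33794

D_KL(P||Q) = -0.08639 + 1.66546 - 0.33794 = 1.24113 ≈ 1.2411 bits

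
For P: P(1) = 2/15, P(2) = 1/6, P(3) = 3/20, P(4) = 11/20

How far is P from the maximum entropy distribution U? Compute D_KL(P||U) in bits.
0.2967 bits

U(i) = 1/4 for all i

D_KL(P||U) = Σ P(x) log₂(P(x) / (1/4))
           = Σ P(x) log₂(P(x)) + log₂(4)
           = log₂(4) - H(P)

H(P) = -Σ P(x) log₂(P(x)):
  -P(1)·log₂(P(1)) = -(2/15)·log₂(2/15) = 0.38759
  -P(2)·log₂(P(2)) = -(1/6)·log₂(1/6) = 0.43083
  -P(3)·log₂(P(3)) = -(3/20)·log₂(3/20) = 0.41054
  -P(4)·log₂(P(4)) = -(11/20)·log₂(11/20) = 0.47437
H(P) = 0.38759 + 0.43083 + 0.41054 + 0.47437 = 1.70333 bits

log₂(4) = 2.00000 bits

D_KL(P||U) = 2.00000 - 1.70333 = 0.29667 ≈ 0.2967 bits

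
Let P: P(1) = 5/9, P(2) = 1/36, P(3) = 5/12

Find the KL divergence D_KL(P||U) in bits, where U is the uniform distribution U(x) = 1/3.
0.4440 bits

U(i) = 1/3 for all i

D_KL(P||U) = Σ P(x) log₂(P(x) / (1/3))
           = Σ P(x) log₂(P(x)) + log₂(3)
           = log₂(3) - H(P)

H(P) = -Σ P(x) log₂(P(x)):
  -P(1)·log₂(P(1)) = -(5/9)·log₂(5/9) = 0.47111
  -P(2)·log₂(P(2)) = -(1/36)·log₂(1/36) = 0.14361
  -P(3)·log₂(P(3)) = -(5/12)·log₂(5/12) = 0.52626
H(P) = 0.47111 + 0.14361 + 0.52626 = 1.14098 bits

log₂(3) = 1.58496 bits

D_KL(P||U) = 1.58496 - 1.14098 = 0.44398 ≈ 0.4440 bits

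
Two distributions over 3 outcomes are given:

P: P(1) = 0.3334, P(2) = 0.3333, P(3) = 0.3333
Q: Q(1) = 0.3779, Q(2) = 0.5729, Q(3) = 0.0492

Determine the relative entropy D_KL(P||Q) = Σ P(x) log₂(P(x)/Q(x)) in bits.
0.5992 bits

D_KL(P||Q) = Σ P(x) log₂(P(x)/Q(x))

Computing term by term:
  P(1)·log₂(P(1)/Q(1)) = 0.3334·log₂(0.3334/0.3779) = -0.06026
  P(2)·log₂(P(2)/Q(2)) = 0.3333·log₂(0.3333/0.5729) = -0.26046
  P(3)·log₂(P(3)/Q(3)) = 0.3333·log₂(0.3333/0.0492) = 0.91994

D_KL(P||Q) = -0.06026 - 0.26046 + 0.91994 = 0.59922 ≈ 0.5992 bits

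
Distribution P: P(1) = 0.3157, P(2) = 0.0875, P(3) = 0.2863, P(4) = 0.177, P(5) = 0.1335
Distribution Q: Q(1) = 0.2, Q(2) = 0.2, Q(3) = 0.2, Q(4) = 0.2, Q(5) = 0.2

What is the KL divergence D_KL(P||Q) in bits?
0.1427 bits

D_KL(P||Q) = Σ P(x) log₂(P(x)/Q(x))

Computing term by term:
  P(1)·log₂(P(1)/Q(1)) = 0.3157·log₂(0.3157/0.2) = 0.20791
  P(2)·log₂(P(2)/Q(2)) = 0.0875·log₂(0.0875/0.2) = -0.10436
  P(3)·log₂(P(3)/Q(3)) = 0.2863·log₂(0.2863/0.2) = 0.14817
  P(4)·log₂(P(4)/Q(4)) = 0.177·log₂(0.177/0.2) = -0.03120
  P(5)·log₂(P(5)/Q(5)) = 0.1335·log₂(0.1335/0.2) = -0.07785

D_KL(P||Q) = 0.20791 - 0.10436 + 0.14817 - 0.03120 - 0.07785 = 0.14267 ≈ 0.1427 bits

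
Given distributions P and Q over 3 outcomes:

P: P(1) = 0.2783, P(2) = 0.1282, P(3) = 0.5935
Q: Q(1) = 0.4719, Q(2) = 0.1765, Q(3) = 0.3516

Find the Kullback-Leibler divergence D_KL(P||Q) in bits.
0.1771 bits

D_KL(P||Q) = Σ P(x) log₂(P(x)/Q(x))

Computing term by term:
  P(1)·log₂(P(1)/Q(1)) = 0.2783·log₂(0.2783/0.4719) = -0.21202
  P(2)·log₂(P(2)/Q(2)) = 0.1282·log₂(0.1282/0.1765) = -0.05914
  P(3)·log₂(P(3)/Q(3)) = 0.5935·log₂(0.5935/0.3516) = 0.44828

D_KL(P||Q) = -0.21202 - 0.05914 + 0.44828 = 0.17712 ≈ 0.1771 bits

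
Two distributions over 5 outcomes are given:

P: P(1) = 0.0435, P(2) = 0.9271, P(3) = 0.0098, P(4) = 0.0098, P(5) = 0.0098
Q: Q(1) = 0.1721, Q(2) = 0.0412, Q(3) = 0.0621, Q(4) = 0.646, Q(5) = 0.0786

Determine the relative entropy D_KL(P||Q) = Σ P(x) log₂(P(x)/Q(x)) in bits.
3.9635 bits

D_KL(P||Q) = Σ P(x) log₂(P(x)/Q(x))

Computing term by term:
  P(1)·log₂(P(1)/Q(1)) = 0.0435·log₂(0.0435/0.1721) = -0.08631
  P(2)·log₂(P(2)/Q(2)) = 0.9271·log₂(0.9271/0.0412) = 4.16454
  P(3)·log₂(P(3)/Q(3)) = 0.0098·log₂(0.0098/0.0621) = -0.02610
  P(4)·log₂(P(4)/Q(4)) = 0.0098·log₂(0.0098/0.646) = -0.05922
  P(5)·log₂(P(5)/Q(5)) = 0.0098·log₂(0.0098/0.0786) = -0.02944

D_KL(P||Q) = -0.08631 + 4.16454 - 0.02610 - 0.05922 - 0.02944 = 3.96347 ≈ 3.9635 bits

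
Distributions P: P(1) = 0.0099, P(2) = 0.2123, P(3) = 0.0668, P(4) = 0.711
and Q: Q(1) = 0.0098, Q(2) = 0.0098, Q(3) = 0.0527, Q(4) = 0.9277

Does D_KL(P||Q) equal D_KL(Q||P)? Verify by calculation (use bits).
D_KL(P||Q) = 0.6921 bits, D_KL(Q||P) = 0.2944 bits. No — D_KL(P||Q) ≠ D_KL(Q||P) for this pair.

D_KL(P||Q) = Σ P(x) log₂(P(x)/Q(x))

Computing term by term:
  P(1)·log₂(P(1)/Q(1)) = 0.0099·log₂(0.0099/0.0098) = 0.00015
  P(2)·log₂(P(2)/Q(2)) = 0.2123·log₂(0.2123/0.0098) = 0.94201
  P(3)·log₂(P(3)/Q(3)) = 0.0668·log₂(0.0668/0.0527) = 0.02285
  P(4)·log₂(P(4)/Q(4)) = 0.711·log₂(0.711/0.9277) = -0.27289

D_KL(P||Q) = 0.00015 + 0.94201 + 0.02285 - 0.27289 = 0.69212 ≈ 0.6921 bits

D_KL(Q||P) = Σ Q(x) log₂(Q(x)/P(x))

Computing term by term:
  Q(1)·log₂(Q(1)/P(1)) = 0.0098·log₂(0.0098/0.0099) = -0.00014
  Q(2)·log₂(Q(2)/P(2)) = 0.0098·log₂(0.0098/0.2123) = -0.04348
  Q(3)·log₂(Q(3)/P(3)) = 0.0527·log₂(0.0527/0.0668) = -0.01803
  Q(4)·log₂(Q(4)/P(4)) = 0.9277·log₂(0.9277/0.711) = 0.35606

D_KL(Q||P) = -0.00014 - 0.04348 - 0.01803 + 0.35606 = 0.29441 ≈ 0.2944 bits

These are NOT equal (difference: 0.3977 bits). KL divergence is asymmetric: D_KL(P||Q) ≠ D_KL(Q||P) in general.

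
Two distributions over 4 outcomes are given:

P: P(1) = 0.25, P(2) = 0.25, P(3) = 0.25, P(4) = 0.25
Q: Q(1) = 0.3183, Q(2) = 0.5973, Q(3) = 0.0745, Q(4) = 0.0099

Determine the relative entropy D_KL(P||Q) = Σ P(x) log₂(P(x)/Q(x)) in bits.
1.2000 bits

D_KL(P||Q) = Σ P(x) log₂(P(x)/Q(x))

Computing term by term:
  P(1)·log₂(P(1)/Q(1)) = 0.25·log₂(0.25/0.3183) = -0.08711
  P(2)·log₂(P(2)/Q(2)) = 0.25·log₂(0.25/0.5973) = -0.31413
  P(3)·log₂(P(3)/Q(3)) = 0.25·log₂(0.25/0.0745) = 0.43665
  P(4)·log₂(P(4)/Q(4)) = 0.25·log₂(0.25/0.0099) = 1.16459

D_KL(P||Q) = -0.08711 - 0.31413 + 0.43665 + 1.16459 = 1.20000 ≈ 1.2000 bits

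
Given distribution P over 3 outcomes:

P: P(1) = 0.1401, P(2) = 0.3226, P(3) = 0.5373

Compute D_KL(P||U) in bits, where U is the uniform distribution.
0.1796 bits

U(i) = 1/3 for all i

D_KL(P||U) = Σ P(x) log₂(P(x) / (1/3))
           = Σ P(x) log₂(P(x)) + log₂(3)
           = log₂(3) - H(P)

H(P) = -Σ P(x) log₂(P(x)):
  -P(1)·log₂(P(1)) = -(0.1401)·log₂(0.1401) = 0.39725
  -P(2)·log₂(P(2)) = -(0.3226)·log₂(0.3226) = 0.52654
  -P(3)·log₂(P(3)) = -(0.5373)·log₂(0.5373) = 0.48153
H(P) = 0.39725 + 0.52654 + 0.48153 = 1.40532 bits

log₂(3) = 1.58496 bits

D_KL(P||U) = 1.58496 - 1.40532 = 0.17964 ≈ 0.1796 bits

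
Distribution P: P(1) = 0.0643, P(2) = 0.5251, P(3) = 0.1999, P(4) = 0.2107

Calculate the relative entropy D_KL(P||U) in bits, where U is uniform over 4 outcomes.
0.3198 bits

U(i) = 1/4 for all i

D_KL(P||U) = Σ P(x) log₂(P(x) / (1/4))
           = Σ P(x) log₂(P(x)) + log₂(4)
           = log₂(4) - H(P)

H(P) = -Σ P(x) log₂(P(x)):
  -P(1)·log₂(P(1)) = -(0.0643)·log₂(0.0643) = 0.25457
  -P(2)·log₂(P(2)) = -(0.5251)·log₂(0.5251) = 0.48799
  -P(3)·log₂(P(3)) = -(0.1999)·log₂(0.1999) = 0.46430
  -P(4)·log₂(P(4)) = -(0.2107)·log₂(0.2107) = 0.47339
H(P) = 0.25457 + 0.48799 + 0.46430 + 0.47339 = 1.68025 bits

log₂(4) = 2.00000 bits

D_KL(P||U) = 2.00000 - 1.68025 = 0.31975 ≈ 0.3198 bits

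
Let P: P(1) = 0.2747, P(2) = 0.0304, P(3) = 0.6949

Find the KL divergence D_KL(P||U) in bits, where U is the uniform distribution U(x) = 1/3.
0.5548 bits

U(i) = 1/3 for all i

D_KL(P||U) = Σ P(x) log₂(P(x) / (1/3))
           = Σ P(x) log₂(P(x)) + log₂(3)
           = log₂(3) - H(P)

H(P) = -Σ P(x) log₂(P(x)):
  -P(1)·log₂(P(1)) = -(0.2747)·log₂(0.2747) = 0.51206
  -P(2)·log₂(P(2)) = -(0.0304)·log₂(0.0304) = 0.15321
  -P(3)·log₂(P(3)) = -(0.6949)·log₂(0.6949) = 0.36491
H(P) = 0.51206 + 0.15321 + 0.36491 = 1.03018 bits

log₂(3) = 1.58496 bits

D_KL(P||U) = 1.58496 - 1.03018 = 0.55478 ≈ 0.5548 bits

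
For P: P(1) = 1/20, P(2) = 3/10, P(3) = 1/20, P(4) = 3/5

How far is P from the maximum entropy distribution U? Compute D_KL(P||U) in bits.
0.6045 bits

U(i) = 1/4 for all i

D_KL(P||U) = Σ P(x) log₂(P(x) / (1/4))
           = Σ P(x) log₂(P(x)) + log₂(4)
           = log₂(4) - H(P)

H(P) = -Σ P(x) log₂(P(x)):
  -P(1)·log₂(P(1)) = -(1/20)·log₂(1/20) = 0.21610
  -P(2)·log₂(P(2)) = -(3/10)·log₂(3/10) = 0.52109
  -P(3)·log₂(P(3)) = -(1/20)·log₂(1/20) = 0.21610
  -P(4)·log₂(P(4)) = -(3/5)·log₂(3/5) = 0.44218
H(P) = 0.21610 + 0.52109 + 0.21610 + 0.44218 = 1.39547 bits

log₂(4) = 2.00000 bits

D_KL(P||U) = 2.00000 - 1.39547 = 0.60453 ≈ 0.6045 bits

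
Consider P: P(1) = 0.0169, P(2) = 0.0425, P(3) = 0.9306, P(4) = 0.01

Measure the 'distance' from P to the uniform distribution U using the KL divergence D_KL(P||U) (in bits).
1.5439 bits

U(i) = 1/4 for all i

D_KL(P||U) = Σ P(x) log₂(P(x) / (1/4))
           = Σ P(x) log₂(P(x)) + log₂(4)
           = log₂(4) - H(P)

H(P) = -Σ P(x) log₂(P(x)):
  -P(1)·log₂(P(1)) = -(0.0169)·log₂(0.0169) = 0.09949
  -P(2)·log₂(P(2)) = -(0.0425)·log₂(0.0425) = 0.19365
  -P(3)·log₂(P(3)) = -(0.9306)·log₂(0.9306) = 0.09657
  -P(4)·log₂(P(4)) = -(0.01)·log₂(0.01) = 0.06644
H(P) = 0.09949 + 0.19365 + 0.09657 + 0.06644 = 0.45615 bits

log₂(4) = 2.00000 bits

D_KL(P||U) = 2.00000 - 0.45615 = 1.54385 ≈ 1.5439 bits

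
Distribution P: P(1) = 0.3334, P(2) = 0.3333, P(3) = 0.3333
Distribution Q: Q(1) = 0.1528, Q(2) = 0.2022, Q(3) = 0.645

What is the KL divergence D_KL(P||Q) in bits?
0.2981 bits

D_KL(P||Q) = Σ P(x) log₂(P(x)/Q(x))

Computing term by term:
  P(1)·log₂(P(1)/Q(1)) = 0.3334·log₂(0.3334/0.1528) = 0.37528
  P(2)·log₂(P(2)/Q(2)) = 0.3333·log₂(0.3333/0.2022) = 0.24032
  P(3)·log₂(P(3)/Q(3)) = 0.3333·log₂(0.3333/0.645) = -0.31746

D_KL(P||Q) = 0.37528 + 0.24032 - 0.31746 = 0.29814 ≈ 0.2981 bits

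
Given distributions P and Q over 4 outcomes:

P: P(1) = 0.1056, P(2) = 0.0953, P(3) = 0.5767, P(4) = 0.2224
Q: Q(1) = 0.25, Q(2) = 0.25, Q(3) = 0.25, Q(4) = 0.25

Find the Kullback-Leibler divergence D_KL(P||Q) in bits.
0.3940 bits

D_KL(P||Q) = Σ P(x) log₂(P(x)/Q(x))

Computing term by term:
  P(1)·log₂(P(1)/Q(1)) = 0.1056·log₂(0.1056/0.25) = -0.13129
  P(2)·log₂(P(2)/Q(2)) = 0.0953·log₂(0.0953/0.25) = -0.13260
  P(3)·log₂(P(3)/Q(3)) = 0.5767·log₂(0.5767/0.25) = 0.69544
  P(4)·log₂(P(4)/Q(4)) = 0.2224·log₂(0.2224/0.25) = -0.03753

D_KL(P||Q) = -0.13129 - 0.13260 + 0.69544 - 0.03753 = 0.39402 ≈ 0.3940 bits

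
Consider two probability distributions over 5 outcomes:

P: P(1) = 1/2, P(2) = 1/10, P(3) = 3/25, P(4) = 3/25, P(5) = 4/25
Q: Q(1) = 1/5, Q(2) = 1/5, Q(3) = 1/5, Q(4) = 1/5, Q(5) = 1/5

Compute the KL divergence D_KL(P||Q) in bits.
0.3326 bits

D_KL(P||Q) = Σ P(x) log₂(P(x)/Q(x))

Computing term by term:
  P(1)·log₂(P(1)/Q(1)) = (1/2)·log₂((1/2)/(1/5)) = 0.66096
  P(2)·log₂(P(2)/Q(2)) = (1/10)·log₂((1/10)/(1/5)) = -0.10000
  P(3)·log₂(P(3)/Q(3)) = (3/25)·log₂((3/25)/(1/5)) = -0.08844
  P(4)·log₂(P(4)/Q(4)) = (3/25)·log₂((3/25)/(1/5)) = -0.08844
  P(5)·log₂(P(5)/Q(5)) = (4/25)·log₂((4/25)/(1/5)) = -0.05151

D_KL(P||Q) = 0.66096 - 0.10000 - 0.08844 - 0.08844 - 0.05151 = 0.33257 ≈ 0.3326 bits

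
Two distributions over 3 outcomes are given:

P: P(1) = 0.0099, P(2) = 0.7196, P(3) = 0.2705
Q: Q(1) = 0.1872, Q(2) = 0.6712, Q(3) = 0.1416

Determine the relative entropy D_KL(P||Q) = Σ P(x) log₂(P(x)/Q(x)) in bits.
0.2829 bits

D_KL(P||Q) = Σ P(x) log₂(P(x)/Q(x))

Computing term by term:
  P(1)·log₂(P(1)/Q(1)) = 0.0099·log₂(0.0099/0.1872) = -0.04199
  P(2)·log₂(P(2)/Q(2)) = 0.7196·log₂(0.7196/0.6712) = 0.07229
  P(3)·log₂(P(3)/Q(3)) = 0.2705·log₂(0.2705/0.1416) = 0.25259

D_KL(P||Q) = -0.04199 + 0.07229 + 0.25259 = 0.28289 ≈ 0.2829 bits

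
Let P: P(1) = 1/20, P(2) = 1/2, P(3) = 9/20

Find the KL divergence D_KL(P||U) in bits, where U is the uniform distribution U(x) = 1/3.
0.3505 bits

U(i) = 1/3 for all i

D_KL(P||U) = Σ P(x) log₂(P(x) / (1/3))
           = Σ P(x) log₂(P(x)) + log₂(3)
           = log₂(3) - H(P)

H(P) = -Σ P(x) log₂(P(x)):
  -P(1)·log₂(P(1)) = -(1/20)·log₂(1/20) = 0.21610
  -P(2)·log₂(P(2)) = -(1/2)·log₂(1/2) = 0.50000
  -P(3)·log₂(P(3)) = -(9/20)·log₂(9/20) = 0.51840
H(P) = 0.21610 + 0.50000 + 0.51840 = 1.23450 bits

log₂(3) = 1.58496 bits

D_KL(P||U) = 1.58496 - 1.23450 = 0.35046 ≈ 0.3505 bits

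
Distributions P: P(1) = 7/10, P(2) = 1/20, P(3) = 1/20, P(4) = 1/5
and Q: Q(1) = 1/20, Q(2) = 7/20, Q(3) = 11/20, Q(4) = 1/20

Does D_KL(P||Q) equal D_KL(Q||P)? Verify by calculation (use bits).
D_KL(P||Q) = 2.7518 bits, D_KL(Q||P) = 2.5949 bits. No — D_KL(P||Q) ≠ D_KL(Q||P) for this pair.

D_KL(P||Q) = Σ P(x) log₂(P(x)/Q(x))

Computing term by term:
  P(1)·log₂(P(1)/Q(1)) = (7/10)·log₂((7/10)/(1/20)) = 2.66515
  P(2)·log₂(P(2)/Q(2)) = (1/20)·log₂((1/20)/(7/20)) = -0.14037
  P(3)·log₂(P(3)/Q(3)) = (1/20)·log₂((1/20)/(11/20)) = -0.17297
  P(4)·log₂(P(4)/Q(4)) = (1/5)·log₂((1/5)/(1/20)) = 0.40000

D_KL(P||Q) = 2.66515 - 0.14037 - 0.17297 + 0.40000 = 2.75181 ≈ 2.7518 bits

D_KL(Q||P) = Σ Q(x) log₂(Q(x)/P(x))

Computing term by term:
  Q(1)·log₂(Q(1)/P(1)) = (1/20)·log₂((1/20)/(7/10)) = -0.19037
  Q(2)·log₂(Q(2)/P(2)) = (7/20)·log₂((7/20)/(1/20)) = 0.98257
  Q(3)·log₂(Q(3)/P(3)) = (11/20)·log₂((11/20)/(1/20)) = 1.90269
  Q(4)·log₂(Q(4)/P(4)) = (1/20)·log₂((1/20)/(1/5)) = -0.10000

D_KL(Q||P) = -0.19037 + 0.98257 + 1.90269 - 0.10000 = 2.59489 ≈ 2.5949 bits

These are NOT equal (difference: 0.1569 bits). KL divergence is asymmetric: D_KL(P||Q) ≠ D_KL(Q||P) in general.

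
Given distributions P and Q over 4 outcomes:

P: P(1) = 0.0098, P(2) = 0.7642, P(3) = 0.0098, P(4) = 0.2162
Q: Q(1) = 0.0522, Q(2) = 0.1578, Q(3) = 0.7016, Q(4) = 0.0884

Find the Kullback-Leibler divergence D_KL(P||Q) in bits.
1.9341 bits

D_KL(P||Q) = Σ P(x) log₂(P(x)/Q(x))

Computing term by term:
  P(1)·log₂(P(1)/Q(1)) = 0.0098·log₂(0.0098/0.0522) = -0.02365
  P(2)·log₂(P(2)/Q(2)) = 0.7642·log₂(0.7642/0.1578) = 1.73921
  P(3)·log₂(P(3)/Q(3)) = 0.0098·log₂(0.0098/0.7016) = -0.06038
  P(4)·log₂(P(4)/Q(4)) = 0.2162·log₂(0.2162/0.0884) = 0.27895

D_KL(P||Q) = -0.02365 + 1.73921 - 0.06038 + 0.27895 = 1.93413 ≈ 1.9341 bits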